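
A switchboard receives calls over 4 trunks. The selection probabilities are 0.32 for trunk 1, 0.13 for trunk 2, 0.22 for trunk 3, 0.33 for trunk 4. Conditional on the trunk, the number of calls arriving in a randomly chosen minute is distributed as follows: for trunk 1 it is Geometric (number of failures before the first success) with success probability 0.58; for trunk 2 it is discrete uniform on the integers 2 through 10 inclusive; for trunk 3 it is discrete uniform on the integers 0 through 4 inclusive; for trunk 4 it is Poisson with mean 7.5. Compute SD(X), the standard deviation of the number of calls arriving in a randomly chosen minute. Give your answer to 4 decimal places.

3.6128

Per component, 1: μ=0.724138, E[X²]=1.77289; 2: μ=6, E[X²]=42.6667; 3: μ=2, E[X²]=6; 4: μ=7.5, E[X²]=63.75.
E[X] = 0.32·0.724138 + 0.13·6 + 0.22·2 + 0.33·7.5 = 3.92672.
E[X²] = 0.32·1.77289 + 0.13·42.6667 + 0.22·6 + 0.33·63.75 = 28.4715.
Var(X) = E[X²] − (E[X])² = 28.4715 − 15.4192 = 13.0523.
SD(X) = √13.0523 = 3.6128.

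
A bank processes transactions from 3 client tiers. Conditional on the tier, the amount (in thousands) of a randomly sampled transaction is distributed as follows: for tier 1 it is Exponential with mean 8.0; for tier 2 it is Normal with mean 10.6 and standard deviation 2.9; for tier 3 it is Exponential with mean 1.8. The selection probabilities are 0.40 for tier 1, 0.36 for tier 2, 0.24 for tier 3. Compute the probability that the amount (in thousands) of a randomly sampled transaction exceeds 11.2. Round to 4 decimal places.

0.2496

Conditional on each tier, P(X > 11.2): 1: 0.246597; 2: 0.418045; 3: 0.00198483.
By total probability, P(X > 11.2) = 0.4·0.246597 + 0.36·0.418045 + 0.24·0.00198483 = 0.249611.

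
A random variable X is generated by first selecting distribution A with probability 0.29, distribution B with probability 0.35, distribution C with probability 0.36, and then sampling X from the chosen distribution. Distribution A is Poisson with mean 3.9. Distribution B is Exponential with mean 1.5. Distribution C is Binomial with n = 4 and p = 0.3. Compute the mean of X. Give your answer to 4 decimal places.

2.0880

Component means — A: 3.9; B: 1.5; C: 1.2.
E[X] = 0.29·3.9 + 0.35·1.5 + 0.36·1.2 = 2.088.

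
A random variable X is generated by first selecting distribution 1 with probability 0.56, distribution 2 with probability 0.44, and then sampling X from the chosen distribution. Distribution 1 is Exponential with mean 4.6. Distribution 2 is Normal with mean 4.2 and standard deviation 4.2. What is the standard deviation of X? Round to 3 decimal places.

Per component, 1: μ=4.6, E[X²]=42.32; 2: μ=4.2, E[X²]=35.28.
E[X] = 0.56·4.6 + 0.44·4.2 = 4.424.
E[X²] = 0.56·42.32 + 0.44·35.28 = 39.2224.
Var(X) = E[X²] − (E[X])² = 39.2224 − 19.5718 = 19.6506.
SD(X) = √19.6506 = 4.4329.

4.433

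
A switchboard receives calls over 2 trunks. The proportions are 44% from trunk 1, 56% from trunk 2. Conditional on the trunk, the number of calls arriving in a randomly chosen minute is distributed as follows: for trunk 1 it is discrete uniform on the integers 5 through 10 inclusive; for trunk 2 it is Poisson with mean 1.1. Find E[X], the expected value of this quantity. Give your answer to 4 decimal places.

Component means — 1: 7.5; 2: 1.1.
E[X] = 0.44·7.5 + 0.56·1.1 = 3.916.

3.9160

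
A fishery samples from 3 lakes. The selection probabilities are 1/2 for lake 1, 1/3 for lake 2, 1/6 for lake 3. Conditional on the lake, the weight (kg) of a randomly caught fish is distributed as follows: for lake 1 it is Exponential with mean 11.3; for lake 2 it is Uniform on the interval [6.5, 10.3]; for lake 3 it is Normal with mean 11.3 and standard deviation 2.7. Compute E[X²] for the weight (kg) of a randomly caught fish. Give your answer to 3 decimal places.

174.108

For each component E[X²] = Var + (mean)², giving 1: 255.38; 2: 71.7633; 3: 134.98.
Overall E[X²] = 0.5·255.38 + 0.333333·71.7633 + 0.166667·134.98 = 174.108.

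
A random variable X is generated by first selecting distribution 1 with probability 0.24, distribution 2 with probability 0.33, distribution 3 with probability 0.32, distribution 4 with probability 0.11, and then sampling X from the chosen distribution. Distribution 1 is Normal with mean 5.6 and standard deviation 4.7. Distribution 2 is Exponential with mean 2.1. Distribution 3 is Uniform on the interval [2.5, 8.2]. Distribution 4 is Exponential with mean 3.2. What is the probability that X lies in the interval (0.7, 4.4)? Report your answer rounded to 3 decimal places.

0.423

Conditional on each component, P(0.7 < X < 4.4): 1: 0.250661; 2: 0.59349; 3: 0.333333; 4: 0.550683.
By total probability, P(0.7 < X < 4.4) = 0.24·0.250661 + 0.33·0.59349 + 0.32·0.333333 + 0.11·0.550683 = 0.423252.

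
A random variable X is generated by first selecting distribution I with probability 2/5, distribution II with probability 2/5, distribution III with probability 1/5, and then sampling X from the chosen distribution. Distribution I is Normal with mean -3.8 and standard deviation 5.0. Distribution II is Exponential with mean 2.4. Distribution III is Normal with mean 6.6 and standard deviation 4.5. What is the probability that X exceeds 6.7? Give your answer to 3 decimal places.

0.130

Conditional on each component, P(X > 6.7): I: 0.0178644; II: 0.0613189; III: 0.491135.
By total probability, P(X > 6.7) = 0.4·0.0178644 + 0.4·0.0613189 + 0.2·0.491135 = 0.1299.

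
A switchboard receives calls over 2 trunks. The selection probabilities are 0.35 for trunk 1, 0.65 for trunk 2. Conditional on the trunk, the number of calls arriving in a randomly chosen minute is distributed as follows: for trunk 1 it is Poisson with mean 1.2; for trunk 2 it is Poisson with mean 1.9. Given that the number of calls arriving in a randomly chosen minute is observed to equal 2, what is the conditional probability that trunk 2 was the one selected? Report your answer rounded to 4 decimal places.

0.6981

Likelihoods P(X=2 | ·): 1: 0.21686; 2: 0.269971.
Posterior ∝ prior × likelihood. Numerator for 2: 0.65·0.269971 = 0.175481.
Normalizing constant: 0.35·0.21686 + 0.65·0.269971 = 0.251382.
P(2 | observation) = 0.175481 / 0.251382 = 0.698066.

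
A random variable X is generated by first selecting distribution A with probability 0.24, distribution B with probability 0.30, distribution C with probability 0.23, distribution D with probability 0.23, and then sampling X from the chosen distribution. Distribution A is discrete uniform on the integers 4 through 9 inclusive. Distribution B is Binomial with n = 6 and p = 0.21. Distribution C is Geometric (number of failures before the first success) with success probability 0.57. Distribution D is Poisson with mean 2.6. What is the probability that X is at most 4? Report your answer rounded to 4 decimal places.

Conditional on each component, P(X ≤ 4): A: 0.166667; B: 0.997978; C: 0.985299; D: 0.877423.
By total probability, P(X ≤ 4) = 0.24·0.166667 + 0.3·0.997978 + 0.23·0.985299 + 0.23·0.877423 = 0.76782.

0.7678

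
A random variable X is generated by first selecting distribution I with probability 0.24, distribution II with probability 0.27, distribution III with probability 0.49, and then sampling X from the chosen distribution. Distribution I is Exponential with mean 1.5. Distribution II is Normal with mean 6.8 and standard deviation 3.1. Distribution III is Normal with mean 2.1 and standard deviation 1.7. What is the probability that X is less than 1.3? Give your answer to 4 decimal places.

Conditional on each component, P(X < 1.3): I: 0.57965; II: 0.0380156; III: 0.318967.
By total probability, P(X < 1.3) = 0.24·0.57965 + 0.27·0.0380156 + 0.49·0.318967 = 0.305674.

0.3057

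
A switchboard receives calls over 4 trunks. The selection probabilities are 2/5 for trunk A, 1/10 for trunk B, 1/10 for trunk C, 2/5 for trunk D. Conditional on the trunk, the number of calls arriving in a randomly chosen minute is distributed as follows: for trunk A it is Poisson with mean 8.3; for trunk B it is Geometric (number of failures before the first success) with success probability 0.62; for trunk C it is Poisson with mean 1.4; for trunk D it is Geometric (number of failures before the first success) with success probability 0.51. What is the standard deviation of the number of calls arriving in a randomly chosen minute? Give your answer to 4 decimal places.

4.1494

Per component, A: μ=8.3, E[X²]=77.19; B: μ=0.612903, E[X²]=1.3642; C: μ=1.4, E[X²]=3.36; D: μ=0.960784, E[X²]=2.807.
E[X] = 0.4·8.3 + 0.1·0.612903 + 0.1·1.4 + 0.4·0.960784 = 3.9056.
E[X²] = 0.4·77.19 + 0.1·1.3642 + 0.1·3.36 + 0.4·2.807 = 32.4712.
Var(X) = E[X²] − (E[X])² = 32.4712 − 15.2537 = 17.2175.
SD(X) = √17.2175 = 4.14939.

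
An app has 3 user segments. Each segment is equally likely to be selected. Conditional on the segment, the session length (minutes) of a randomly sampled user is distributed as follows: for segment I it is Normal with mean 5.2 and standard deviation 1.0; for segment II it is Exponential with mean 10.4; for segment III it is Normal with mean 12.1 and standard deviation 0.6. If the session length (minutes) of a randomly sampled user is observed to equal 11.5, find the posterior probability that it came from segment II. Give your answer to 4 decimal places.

0.0731

Likelihoods f(11.5 | ·): I: 9.60143e-10; II: 0.0318227; III: 0.403285.
Posterior ∝ prior × likelihood. Numerator for II: 0.333333·0.0318227 = 0.0106076.
Normalizing constant: 0.333333·9.60143e-10 + 0.333333·0.0318227 + 0.333333·0.403285 = 0.145036.
P(II | observation) = 0.0106076 / 0.145036 = 0.0731376.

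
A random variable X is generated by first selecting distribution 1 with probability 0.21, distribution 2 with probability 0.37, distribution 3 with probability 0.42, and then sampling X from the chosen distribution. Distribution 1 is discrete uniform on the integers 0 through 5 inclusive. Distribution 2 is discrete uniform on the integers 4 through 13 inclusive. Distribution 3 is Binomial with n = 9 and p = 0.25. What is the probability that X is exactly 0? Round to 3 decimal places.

0.067

Conditional on each component, P(X = 0): 1: 0.166667; 2: 0; 3: 0.0750847.
By total probability, P(X = 0) = 0.21·0.166667 + 0.37·0 + 0.42·0.0750847 = 0.0665356.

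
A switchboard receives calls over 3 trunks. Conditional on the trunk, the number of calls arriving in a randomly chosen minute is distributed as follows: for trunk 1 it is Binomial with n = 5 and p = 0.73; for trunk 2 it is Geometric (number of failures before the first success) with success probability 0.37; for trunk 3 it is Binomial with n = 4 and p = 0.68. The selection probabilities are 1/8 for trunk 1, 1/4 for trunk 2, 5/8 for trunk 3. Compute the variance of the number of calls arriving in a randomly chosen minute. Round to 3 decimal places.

Per component, 1: μ=3.65, E[X²]=14.308; 2: μ=1.7027, E[X²]=7.5011; 3: μ=2.72, E[X²]=8.2688.
E[X] = 0.125·3.65 + 0.25·1.7027 + 0.625·2.72 = 2.58193.
E[X²] = 0.125·14.308 + 0.25·7.5011 + 0.625·8.2688 = 8.83177.
Var(X) = E[X²] − (E[X])² = 8.83177 − 6.66634 = 2.16543.

2.165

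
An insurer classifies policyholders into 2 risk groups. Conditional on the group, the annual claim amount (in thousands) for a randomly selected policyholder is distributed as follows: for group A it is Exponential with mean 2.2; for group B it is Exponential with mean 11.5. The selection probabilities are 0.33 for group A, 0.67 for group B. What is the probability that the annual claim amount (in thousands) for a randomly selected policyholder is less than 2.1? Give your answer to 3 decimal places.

0.315

Conditional on each group, P(X < 2.1): A: 0.615013; B: 0.166906.
By total probability, P(X < 2.1) = 0.33·0.615013 + 0.67·0.166906 = 0.314781.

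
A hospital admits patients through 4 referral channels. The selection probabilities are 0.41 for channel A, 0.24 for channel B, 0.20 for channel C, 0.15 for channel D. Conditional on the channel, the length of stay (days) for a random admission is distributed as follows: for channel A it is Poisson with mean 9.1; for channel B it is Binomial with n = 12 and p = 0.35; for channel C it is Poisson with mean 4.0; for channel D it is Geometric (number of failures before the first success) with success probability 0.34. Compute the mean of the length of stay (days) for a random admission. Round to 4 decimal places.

Component means — A: 9.1; B: 4.2; C: 4; D: 1.94118.
E[X] = 0.41·9.1 + 0.24·4.2 + 0.2·4 + 0.15·1.94118 = 5.83018.

5.8302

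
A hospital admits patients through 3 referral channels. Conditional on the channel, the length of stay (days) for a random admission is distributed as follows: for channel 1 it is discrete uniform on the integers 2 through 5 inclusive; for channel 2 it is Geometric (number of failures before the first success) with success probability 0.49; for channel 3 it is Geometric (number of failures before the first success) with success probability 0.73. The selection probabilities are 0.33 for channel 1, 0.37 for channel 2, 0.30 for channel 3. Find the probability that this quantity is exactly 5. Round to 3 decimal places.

0.089

Conditional on each channel, P(X = 5): 1: 0.25; 2: 0.0169062; 3: 0.00104747.
By total probability, P(X = 5) = 0.33·0.25 + 0.37·0.0169062 + 0.3·0.00104747 = 0.0890695.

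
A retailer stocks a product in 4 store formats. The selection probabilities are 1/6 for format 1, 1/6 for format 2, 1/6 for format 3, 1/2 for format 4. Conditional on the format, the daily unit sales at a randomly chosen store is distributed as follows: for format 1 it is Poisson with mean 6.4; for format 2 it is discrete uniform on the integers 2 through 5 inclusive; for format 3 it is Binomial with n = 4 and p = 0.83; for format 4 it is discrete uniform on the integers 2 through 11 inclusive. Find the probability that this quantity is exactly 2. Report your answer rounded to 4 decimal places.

0.1172

Conditional on each format, P(X = 2): 1: 0.0340287; 2: 0.25; 3: 0.119455; 4: 0.1.
By total probability, P(X = 2) = 0.166667·0.0340287 + 0.166667·0.25 + 0.166667·0.119455 + 0.5·0.1 = 0.117247.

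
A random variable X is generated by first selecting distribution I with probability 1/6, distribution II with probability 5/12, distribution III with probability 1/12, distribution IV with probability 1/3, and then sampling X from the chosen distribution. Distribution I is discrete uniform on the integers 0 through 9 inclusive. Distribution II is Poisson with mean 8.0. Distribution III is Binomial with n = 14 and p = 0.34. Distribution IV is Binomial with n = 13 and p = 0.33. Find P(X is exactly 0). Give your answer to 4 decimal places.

0.0189

Conditional on each component, P(X = 0): I: 0.1; II: 0.000335463; III: 0.00297588; IV: 0.00548242.
By total probability, P(X = 0) = 0.166667·0.1 + 0.416667·0.000335463 + 0.0833333·0.00297588 + 0.333333·0.00548242 = 0.0188819.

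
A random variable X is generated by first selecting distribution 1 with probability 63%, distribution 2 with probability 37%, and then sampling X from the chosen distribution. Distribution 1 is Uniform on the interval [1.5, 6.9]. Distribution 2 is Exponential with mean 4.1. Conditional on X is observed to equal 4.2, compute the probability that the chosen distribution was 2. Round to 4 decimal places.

Likelihoods f(4.2 | ·): 1: 0.185185; 2: 0.0875647.
Posterior ∝ prior × likelihood. Numerator for 2: 0.37·0.0875647 = 0.0323989.
Normalizing constant: 0.63·0.185185 + 0.37·0.0875647 = 0.149066.
P(2 | observation) = 0.0323989 / 0.149066 = 0.217347.

0.2173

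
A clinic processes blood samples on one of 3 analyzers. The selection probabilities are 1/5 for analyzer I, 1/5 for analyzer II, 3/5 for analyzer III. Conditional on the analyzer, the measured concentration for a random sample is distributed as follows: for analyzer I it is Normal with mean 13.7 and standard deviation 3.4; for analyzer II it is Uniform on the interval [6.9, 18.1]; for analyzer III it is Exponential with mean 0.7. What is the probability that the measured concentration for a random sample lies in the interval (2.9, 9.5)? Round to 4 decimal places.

Conditional on each analyzer, P(2.9 < X < 9.5): I: 0.107615; II: 0.232143; III: 0.0158761.
By total probability, P(2.9 < X < 9.5) = 0.2·0.107615 + 0.2·0.232143 + 0.6·0.0158761 = 0.0774773.

0.0775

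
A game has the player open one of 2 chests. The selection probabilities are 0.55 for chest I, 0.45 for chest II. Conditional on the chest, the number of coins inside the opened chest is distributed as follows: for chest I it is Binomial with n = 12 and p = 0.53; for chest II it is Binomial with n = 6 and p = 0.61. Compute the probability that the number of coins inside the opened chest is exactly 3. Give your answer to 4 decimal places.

0.1413

Conditional on each chest, P(X = 3): I: 0.0366548; II: 0.269286.
By total probability, P(X = 3) = 0.55·0.0366548 + 0.45·0.269286 = 0.141339.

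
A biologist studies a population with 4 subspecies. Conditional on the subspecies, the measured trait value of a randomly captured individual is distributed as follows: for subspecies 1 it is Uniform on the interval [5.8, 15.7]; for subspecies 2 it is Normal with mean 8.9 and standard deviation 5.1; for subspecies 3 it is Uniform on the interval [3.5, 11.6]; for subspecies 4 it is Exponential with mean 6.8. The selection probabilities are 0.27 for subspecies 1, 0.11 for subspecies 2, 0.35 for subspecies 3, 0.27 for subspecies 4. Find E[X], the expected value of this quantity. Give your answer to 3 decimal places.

Component means — 1: 10.75; 2: 8.9; 3: 7.55; 4: 6.8.
E[X] = 0.27·10.75 + 0.11·8.9 + 0.35·7.55 + 0.27·6.8 = 8.36.

8.360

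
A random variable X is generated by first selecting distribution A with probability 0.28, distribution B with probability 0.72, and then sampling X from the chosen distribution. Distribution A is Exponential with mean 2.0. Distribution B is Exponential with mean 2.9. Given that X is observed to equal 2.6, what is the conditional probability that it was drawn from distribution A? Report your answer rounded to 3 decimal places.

0.274

Likelihoods f(2.6 | ·): A: 0.136266; B: 0.140681.
Posterior ∝ prior × likelihood. Numerator for A: 0.28·0.136266 = 0.0381545.
Normalizing constant: 0.28·0.136266 + 0.72·0.140681 = 0.139445.
P(A | observation) = 0.0381545 / 0.139445 = 0.273617.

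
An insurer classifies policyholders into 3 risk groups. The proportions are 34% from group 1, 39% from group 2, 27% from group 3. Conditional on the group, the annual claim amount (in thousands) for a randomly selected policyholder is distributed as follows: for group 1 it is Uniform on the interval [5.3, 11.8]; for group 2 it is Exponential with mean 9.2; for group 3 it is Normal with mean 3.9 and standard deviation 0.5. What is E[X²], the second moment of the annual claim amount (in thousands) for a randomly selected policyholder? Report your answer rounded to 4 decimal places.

For each component E[X²] = Var + (mean)², giving 1: 76.6233; 2: 169.28; 3: 15.46.
Overall E[X²] = 0.34·76.6233 + 0.39·169.28 + 0.27·15.46 = 96.2453.

96.2453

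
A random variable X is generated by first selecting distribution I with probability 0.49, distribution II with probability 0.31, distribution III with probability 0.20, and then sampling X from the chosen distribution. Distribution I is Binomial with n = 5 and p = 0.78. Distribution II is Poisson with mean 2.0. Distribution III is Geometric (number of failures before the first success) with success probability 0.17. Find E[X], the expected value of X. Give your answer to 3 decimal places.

3.507

Component means — I: 3.9; II: 2; III: 4.88235.
E[X] = 0.49·3.9 + 0.31·2 + 0.2·4.88235 = 3.50747.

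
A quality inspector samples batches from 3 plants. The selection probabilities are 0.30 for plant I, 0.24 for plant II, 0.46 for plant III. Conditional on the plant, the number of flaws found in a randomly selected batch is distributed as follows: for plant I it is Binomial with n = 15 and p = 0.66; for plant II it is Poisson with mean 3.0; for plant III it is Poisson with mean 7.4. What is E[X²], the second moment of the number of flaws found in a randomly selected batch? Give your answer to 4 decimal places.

61.8864

For each component E[X²] = Var + (mean)², giving I: 101.376; II: 12; III: 62.16.
Overall E[X²] = 0.3·101.376 + 0.24·12 + 0.46·62.16 = 61.8864.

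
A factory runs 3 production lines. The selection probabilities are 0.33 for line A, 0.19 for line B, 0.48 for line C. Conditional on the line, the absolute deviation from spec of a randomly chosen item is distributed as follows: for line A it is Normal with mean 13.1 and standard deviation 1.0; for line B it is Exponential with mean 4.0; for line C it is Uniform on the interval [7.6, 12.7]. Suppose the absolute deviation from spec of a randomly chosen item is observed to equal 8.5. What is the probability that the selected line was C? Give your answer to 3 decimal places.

0.943

Likelihoods f(8.5 | ·): A: 1.01409e-05; B: 0.0298582; C: 0.196078.
Posterior ∝ prior × likelihood. Numerator for C: 0.48·0.196078 = 0.0941176.
Normalizing constant: 0.33·1.01409e-05 + 0.19·0.0298582 + 0.48·0.196078 = 0.0997941.
P(C | observation) = 0.0941176 / 0.0997941 = 0.943119.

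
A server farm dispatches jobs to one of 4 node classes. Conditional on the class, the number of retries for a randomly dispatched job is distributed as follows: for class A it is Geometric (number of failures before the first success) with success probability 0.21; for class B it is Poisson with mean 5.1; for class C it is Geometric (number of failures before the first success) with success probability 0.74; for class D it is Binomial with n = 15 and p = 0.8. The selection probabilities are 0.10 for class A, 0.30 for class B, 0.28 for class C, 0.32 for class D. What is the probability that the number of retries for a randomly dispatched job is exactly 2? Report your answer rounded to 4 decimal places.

0.0509

Conditional on each class, P(X = 2): A: 0.131061; B: 0.0792882; C: 0.050024; D: 5.50502e-08.
By total probability, P(X = 2) = 0.1·0.131061 + 0.3·0.0792882 + 0.28·0.050024 + 0.32·5.50502e-08 = 0.0508993.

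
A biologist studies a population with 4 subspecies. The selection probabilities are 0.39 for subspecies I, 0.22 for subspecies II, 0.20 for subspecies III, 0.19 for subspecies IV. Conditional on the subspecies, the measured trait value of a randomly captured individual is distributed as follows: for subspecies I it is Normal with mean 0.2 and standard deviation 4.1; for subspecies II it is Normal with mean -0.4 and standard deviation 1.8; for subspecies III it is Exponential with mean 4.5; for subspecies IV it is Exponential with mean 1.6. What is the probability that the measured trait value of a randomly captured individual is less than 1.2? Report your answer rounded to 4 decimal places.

0.5585

Conditional on each subspecies, P(X < 1.2): I: 0.596347; II: 0.812969; III: 0.234072; IV: 0.527633.
By total probability, P(X < 1.2) = 0.39·0.596347 + 0.22·0.812969 + 0.2·0.234072 + 0.19·0.527633 = 0.558493.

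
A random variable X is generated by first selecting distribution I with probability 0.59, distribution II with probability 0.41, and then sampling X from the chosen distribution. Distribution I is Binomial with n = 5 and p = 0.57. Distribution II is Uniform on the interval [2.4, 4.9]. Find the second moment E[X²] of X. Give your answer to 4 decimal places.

11.1911

For each component E[X²] = Var + (mean)², giving I: 9.348; II: 13.8433.
Overall E[X²] = 0.59·9.348 + 0.41·13.8433 = 11.1911.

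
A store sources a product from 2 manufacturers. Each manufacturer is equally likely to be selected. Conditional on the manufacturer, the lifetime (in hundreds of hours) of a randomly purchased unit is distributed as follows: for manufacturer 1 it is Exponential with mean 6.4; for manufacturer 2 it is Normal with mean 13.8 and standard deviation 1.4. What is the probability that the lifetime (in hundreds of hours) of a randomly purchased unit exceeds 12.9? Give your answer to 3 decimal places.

Conditional on each manufacturer, P(X > 12.9): 1: 0.133237; 2: 0.739842.
By total probability, P(X > 12.9) = 0.5·0.133237 + 0.5·0.739842 = 0.436539.

0.437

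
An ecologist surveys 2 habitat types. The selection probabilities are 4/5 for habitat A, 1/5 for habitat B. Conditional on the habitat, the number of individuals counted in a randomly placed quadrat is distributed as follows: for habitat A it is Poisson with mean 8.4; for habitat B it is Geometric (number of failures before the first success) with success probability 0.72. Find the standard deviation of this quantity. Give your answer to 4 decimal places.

4.1348

Per component, A: μ=8.4, E[X²]=78.96; B: μ=0.388889, E[X²]=0.691358.
E[X] = 0.8·8.4 + 0.2·0.388889 = 6.79778.
E[X²] = 0.8·78.96 + 0.2·0.691358 = 63.3063.
Var(X) = E[X²] − (E[X])² = 63.3063 − 46.2098 = 17.0965.
SD(X) = √17.0965 = 4.13479.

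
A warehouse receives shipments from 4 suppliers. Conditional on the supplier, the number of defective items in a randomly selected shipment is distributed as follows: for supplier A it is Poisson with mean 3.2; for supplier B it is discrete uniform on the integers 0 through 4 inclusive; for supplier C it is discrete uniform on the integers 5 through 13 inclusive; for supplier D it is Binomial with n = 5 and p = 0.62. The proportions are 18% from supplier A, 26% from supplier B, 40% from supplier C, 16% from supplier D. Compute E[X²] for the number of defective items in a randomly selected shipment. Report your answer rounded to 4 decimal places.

For each component E[X²] = Var + (mean)², giving A: 13.44; B: 6; C: 87.6667; D: 10.788.
Overall E[X²] = 0.18·13.44 + 0.26·6 + 0.4·87.6667 + 0.16·10.788 = 40.7719.

40.7719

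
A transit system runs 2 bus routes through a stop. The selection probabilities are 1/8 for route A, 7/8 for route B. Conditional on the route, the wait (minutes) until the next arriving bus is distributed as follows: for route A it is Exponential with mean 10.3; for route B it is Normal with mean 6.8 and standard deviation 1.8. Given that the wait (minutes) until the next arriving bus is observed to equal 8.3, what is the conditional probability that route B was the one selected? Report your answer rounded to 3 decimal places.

Likelihoods f(8.3 | ·): A: 0.0433708; B: 0.156618.
Posterior ∝ prior × likelihood. Numerator for B: 0.875·0.156618 = 0.13704.
Normalizing constant: 0.125·0.0433708 + 0.875·0.156618 = 0.142462.
P(B | observation) = 0.13704 / 0.142462 = 0.961945.

0.962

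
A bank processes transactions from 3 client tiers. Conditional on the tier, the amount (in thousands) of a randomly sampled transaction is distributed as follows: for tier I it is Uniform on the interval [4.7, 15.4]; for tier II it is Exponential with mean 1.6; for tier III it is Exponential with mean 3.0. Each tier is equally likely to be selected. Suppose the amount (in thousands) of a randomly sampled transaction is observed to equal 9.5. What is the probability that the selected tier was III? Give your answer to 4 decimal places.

0.1287

Likelihoods f(9.5 | ·): I: 0.0934579; II: 0.00164914; III: 0.0140479.
Posterior ∝ prior × likelihood. Numerator for III: 0.333333·0.0140479 = 0.00468265.
Normalizing constant: 0.333333·0.0934579 + 0.333333·0.00164914 + 0.333333·0.0140479 = 0.036385.
P(III | observation) = 0.00468265 / 0.036385 = 0.128697.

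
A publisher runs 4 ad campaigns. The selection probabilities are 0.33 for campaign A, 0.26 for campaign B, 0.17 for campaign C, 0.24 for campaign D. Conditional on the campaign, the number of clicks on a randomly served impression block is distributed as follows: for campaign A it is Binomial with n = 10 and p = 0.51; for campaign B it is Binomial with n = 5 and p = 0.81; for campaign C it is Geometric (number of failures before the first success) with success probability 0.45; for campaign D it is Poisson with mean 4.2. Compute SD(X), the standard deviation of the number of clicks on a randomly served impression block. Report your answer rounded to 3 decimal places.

Per component, A: μ=5.1, E[X²]=28.509; B: μ=4.05, E[X²]=17.172; C: μ=1.22222, E[X²]=4.20988; D: μ=4.2, E[X²]=21.84.
E[X] = 0.33·5.1 + 0.26·4.05 + 0.17·1.22222 + 0.24·4.2 = 3.95178.
E[X²] = 0.33·28.509 + 0.26·17.172 + 0.17·4.20988 + 0.24·21.84 = 19.83.
Var(X) = E[X²] − (E[X])² = 19.83 − 15.6165 = 4.21342.
SD(X) = √4.21342 = 2.05266.

2.053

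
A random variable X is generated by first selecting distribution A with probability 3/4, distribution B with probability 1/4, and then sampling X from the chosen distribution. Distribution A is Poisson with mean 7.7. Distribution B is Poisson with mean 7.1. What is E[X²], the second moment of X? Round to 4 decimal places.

64.6200

For each component E[X²] = Var + (mean)², giving A: 66.99; B: 57.51.
Overall E[X²] = 0.75·66.99 + 0.25·57.51 = 64.62.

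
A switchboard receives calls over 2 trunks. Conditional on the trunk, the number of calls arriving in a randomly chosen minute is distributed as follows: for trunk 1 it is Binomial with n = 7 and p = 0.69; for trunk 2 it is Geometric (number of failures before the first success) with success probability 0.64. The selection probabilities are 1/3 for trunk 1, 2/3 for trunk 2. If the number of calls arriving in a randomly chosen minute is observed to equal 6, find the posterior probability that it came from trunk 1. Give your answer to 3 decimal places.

0.988

Likelihoods P(X=6 | ·): 1: 0.234182; 2: 0.00139314.
Posterior ∝ prior × likelihood. Numerator for 1: 0.333333·0.234182 = 0.0780608.
Normalizing constant: 0.333333·0.234182 + 0.666667·0.00139314 = 0.0789896.
P(1 | observation) = 0.0780608 / 0.0789896 = 0.988242.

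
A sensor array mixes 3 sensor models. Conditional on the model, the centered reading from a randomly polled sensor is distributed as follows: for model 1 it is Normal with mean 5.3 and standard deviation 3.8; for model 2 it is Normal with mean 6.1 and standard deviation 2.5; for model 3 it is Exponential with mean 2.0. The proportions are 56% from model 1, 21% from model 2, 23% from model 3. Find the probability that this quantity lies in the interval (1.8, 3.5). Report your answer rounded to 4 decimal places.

0.1539

Conditional on each model, P(1.8 < X < 3.5): 1: 0.139351; 2: 0.106454; 3: 0.232796.
By total probability, P(1.8 < X < 3.5) = 0.56·0.139351 + 0.21·0.106454 + 0.23·0.232796 = 0.153935.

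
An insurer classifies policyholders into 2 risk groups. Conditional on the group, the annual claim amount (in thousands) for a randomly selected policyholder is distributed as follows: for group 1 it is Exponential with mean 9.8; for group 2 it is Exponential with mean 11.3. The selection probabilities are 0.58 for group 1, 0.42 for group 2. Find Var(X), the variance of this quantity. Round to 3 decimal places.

109.881

Per component, 1: μ=9.8, E[X²]=192.08; 2: μ=11.3, E[X²]=255.38.
E[X] = 0.58·9.8 + 0.42·11.3 = 10.43.
E[X²] = 0.58·192.08 + 0.42·255.38 = 218.666.
Var(X) = E[X²] − (E[X])² = 218.666 − 108.785 = 109.881.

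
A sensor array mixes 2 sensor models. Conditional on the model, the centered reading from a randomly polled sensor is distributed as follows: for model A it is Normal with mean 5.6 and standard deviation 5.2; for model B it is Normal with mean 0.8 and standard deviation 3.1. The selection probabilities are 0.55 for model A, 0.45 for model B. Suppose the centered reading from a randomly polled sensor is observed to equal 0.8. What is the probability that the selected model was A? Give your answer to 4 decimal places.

0.3224

Likelihoods f(0.8 | ·): A: 0.0501051; B: 0.128691.
Posterior ∝ prior × likelihood. Numerator for A: 0.55·0.0501051 = 0.0275578.
Normalizing constant: 0.55·0.0501051 + 0.45·0.128691 = 0.0854688.
P(A | observation) = 0.0275578 / 0.0854688 = 0.322431.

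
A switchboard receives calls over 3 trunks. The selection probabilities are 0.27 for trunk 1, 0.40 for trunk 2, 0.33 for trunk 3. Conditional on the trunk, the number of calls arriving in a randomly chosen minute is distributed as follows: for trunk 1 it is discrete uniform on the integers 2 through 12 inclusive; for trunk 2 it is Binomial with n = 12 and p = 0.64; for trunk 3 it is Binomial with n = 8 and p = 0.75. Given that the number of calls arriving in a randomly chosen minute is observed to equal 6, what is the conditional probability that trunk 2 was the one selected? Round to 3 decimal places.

Likelihoods P(X=6 | ·): 1: 0.0909091; 2: 0.138219; 3: 0.311462.
Posterior ∝ prior × likelihood. Numerator for 2: 0.4·0.138219 = 0.0552875.
Normalizing constant: 0.27·0.0909091 + 0.4·0.138219 + 0.33·0.311462 = 0.182616.
P(2 | observation) = 0.0552875 / 0.182616 = 0.302753.

0.303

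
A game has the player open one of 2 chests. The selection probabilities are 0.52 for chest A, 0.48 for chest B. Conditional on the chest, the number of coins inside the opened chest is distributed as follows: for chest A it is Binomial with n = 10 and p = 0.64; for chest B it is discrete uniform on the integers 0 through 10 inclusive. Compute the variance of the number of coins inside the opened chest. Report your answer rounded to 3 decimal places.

6.487

Per component, A: μ=6.4, E[X²]=43.264; B: μ=5, E[X²]=35.
E[X] = 0.52·6.4 + 0.48·5 = 5.728.
E[X²] = 0.52·43.264 + 0.48·35 = 39.2973.
Var(X) = E[X²] − (E[X])² = 39.2973 − 32.81 = 6.4873.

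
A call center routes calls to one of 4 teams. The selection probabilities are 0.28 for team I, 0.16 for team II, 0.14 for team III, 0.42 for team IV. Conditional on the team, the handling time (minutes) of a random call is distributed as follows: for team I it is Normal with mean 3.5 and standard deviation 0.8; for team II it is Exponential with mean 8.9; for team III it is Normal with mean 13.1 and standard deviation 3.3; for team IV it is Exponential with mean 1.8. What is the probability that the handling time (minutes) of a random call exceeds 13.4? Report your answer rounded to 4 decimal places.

0.1007

Conditional on each team, P(X > 13.4): I: 0; II: 0.22188; III: 0.463782; IV: 0.000584681.
By total probability, P(X > 13.4) = 0.28·0 + 0.16·0.22188 + 0.14·0.463782 + 0.42·0.000584681 = 0.100676.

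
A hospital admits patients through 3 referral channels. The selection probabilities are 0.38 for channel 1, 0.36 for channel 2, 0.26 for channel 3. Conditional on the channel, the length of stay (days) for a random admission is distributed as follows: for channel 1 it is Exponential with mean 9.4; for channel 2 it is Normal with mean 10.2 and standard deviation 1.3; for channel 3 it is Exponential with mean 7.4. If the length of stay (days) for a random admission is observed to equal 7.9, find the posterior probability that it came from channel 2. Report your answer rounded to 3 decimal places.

0.439

Likelihoods f(7.9 | ·): 1: 0.0459071; 2: 0.064159; 3: 0.0464654.
Posterior ∝ prior × likelihood. Numerator for 2: 0.36·0.064159 = 0.0230972.
Normalizing constant: 0.38·0.0459071 + 0.36·0.064159 + 0.26·0.0464654 = 0.0526229.
P(2 | observation) = 0.0230972 / 0.0526229 = 0.438919.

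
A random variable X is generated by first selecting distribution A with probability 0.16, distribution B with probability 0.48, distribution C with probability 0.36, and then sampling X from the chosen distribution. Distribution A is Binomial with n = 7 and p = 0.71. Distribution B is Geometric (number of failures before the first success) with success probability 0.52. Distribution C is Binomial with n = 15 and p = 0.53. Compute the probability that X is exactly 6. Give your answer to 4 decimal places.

Conditional on each component, P(X = 6): A: 0.260044; B: 0.00635991; C: 0.124148.
By total probability, P(X = 6) = 0.16·0.260044 + 0.48·0.00635991 + 0.36·0.124148 = 0.089353.

0.0894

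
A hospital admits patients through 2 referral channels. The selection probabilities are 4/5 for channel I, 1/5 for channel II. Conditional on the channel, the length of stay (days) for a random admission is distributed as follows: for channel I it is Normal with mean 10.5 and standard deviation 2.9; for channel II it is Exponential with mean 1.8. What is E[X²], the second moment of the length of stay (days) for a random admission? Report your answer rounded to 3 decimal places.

96.224

For each component E[X²] = Var + (mean)², giving I: 118.66; II: 6.48.
Overall E[X²] = 0.8·118.66 + 0.2·6.48 = 96.224.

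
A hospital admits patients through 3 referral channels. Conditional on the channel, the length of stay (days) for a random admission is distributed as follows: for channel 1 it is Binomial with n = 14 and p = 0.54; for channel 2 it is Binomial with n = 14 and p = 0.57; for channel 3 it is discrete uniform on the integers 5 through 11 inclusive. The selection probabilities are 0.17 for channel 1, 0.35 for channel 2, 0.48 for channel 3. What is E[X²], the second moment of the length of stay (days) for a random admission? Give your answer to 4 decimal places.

66.4364

For each component E[X²] = Var + (mean)², giving 1: 60.6312; 2: 67.1118; 3: 68.
Overall E[X²] = 0.17·60.6312 + 0.35·67.1118 + 0.48·68 = 66.4364.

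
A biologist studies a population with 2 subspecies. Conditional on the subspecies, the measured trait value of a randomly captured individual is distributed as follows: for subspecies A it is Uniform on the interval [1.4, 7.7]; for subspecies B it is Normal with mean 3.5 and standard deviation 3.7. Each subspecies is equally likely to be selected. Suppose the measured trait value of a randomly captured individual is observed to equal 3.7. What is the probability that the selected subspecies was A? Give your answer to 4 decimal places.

0.5958

Likelihoods f(3.7 | ·): A: 0.15873; B: 0.107665.
Posterior ∝ prior × likelihood. Numerator for A: 0.5·0.15873 = 0.0793651.
Normalizing constant: 0.5·0.15873 + 0.5·0.107665 = 0.133197.
P(A | observation) = 0.0793651 / 0.133197 = 0.595845.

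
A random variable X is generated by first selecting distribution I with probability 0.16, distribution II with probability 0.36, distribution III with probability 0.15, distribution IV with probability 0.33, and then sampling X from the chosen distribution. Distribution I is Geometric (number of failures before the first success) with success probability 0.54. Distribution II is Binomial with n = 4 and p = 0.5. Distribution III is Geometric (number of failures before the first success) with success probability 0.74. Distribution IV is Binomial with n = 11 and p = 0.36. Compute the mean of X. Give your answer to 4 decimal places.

Component means — I: 0.851852; II: 2; III: 0.351351; IV: 3.96.
E[X] = 0.16·0.851852 + 0.36·2 + 0.15·0.351351 + 0.33·3.96 = 2.2158.

2.2158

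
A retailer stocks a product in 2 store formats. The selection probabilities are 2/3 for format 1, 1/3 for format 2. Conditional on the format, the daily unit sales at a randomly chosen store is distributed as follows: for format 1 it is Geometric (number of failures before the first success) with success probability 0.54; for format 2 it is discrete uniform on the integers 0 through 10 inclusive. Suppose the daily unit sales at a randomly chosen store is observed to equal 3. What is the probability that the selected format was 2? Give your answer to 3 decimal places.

Likelihoods P(X=3 | ·): 1: 0.0525614; 2: 0.0909091.
Posterior ∝ prior × likelihood. Numerator for 2: 0.333333·0.0909091 = 0.030303.
Normalizing constant: 0.666667·0.0525614 + 0.333333·0.0909091 = 0.065344.
P(2 | observation) = 0.030303 / 0.065344 = 0.463746.

0.464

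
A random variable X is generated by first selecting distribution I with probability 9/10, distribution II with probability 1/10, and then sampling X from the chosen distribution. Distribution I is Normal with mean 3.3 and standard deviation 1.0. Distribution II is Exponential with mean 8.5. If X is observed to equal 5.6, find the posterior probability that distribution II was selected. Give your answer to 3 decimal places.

0.193

Likelihoods f(5.6 | ·): I: 0.028327; II: 0.0608776.
Posterior ∝ prior × likelihood. Numerator for II: 0.1·0.0608776 = 0.00608776.
Normalizing constant: 0.9·0.028327 + 0.1·0.0608776 = 0.0315821.
P(II | observation) = 0.00608776 / 0.0315821 = 0.19276.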